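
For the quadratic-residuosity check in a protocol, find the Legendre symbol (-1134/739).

(-1134/739)
  = (344/739)    [-1134 ≡ 344 mod 739]
  = -(43/739)    [739 ≡ 3 mod 8 ⇒ (2/739)^3 = -1]
  = (739/43)    [QR: both ≡ 3 mod 4, sign flips]
  = (8/43)    [739 ≡ 8 mod 43]
  = -(1/43)    [43 ≡ 3 mod 8 ⇒ (2/43)^3 = -1]
  = -1    [(1/43) = 1]

-1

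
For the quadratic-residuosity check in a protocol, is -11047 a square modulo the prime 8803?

yes

(-11047/8803)
  = (6559/8803)    [-11047 ≡ 6559 mod 8803]
  = -(8803/6559)    [QR: both ≡ 3 mod 4, sign flips]
  = -(2244/6559)    [8803 ≡ 2244 mod 6559]
  = -(561/6559)    [6559 ≡ 7 mod 8 ⇒ (2/6559)^2 = +1]
  = -(6559/561)    [QR: 561 ≡ 1 mod 4, sign kept]
  = -(388/561)    [6559 ≡ 388 mod 561]
  = -(97/561)    [561 ≡ 1 mod 8 ⇒ (2/561)^2 = +1]
  = -(561/97)    [QR: 97 ≡ 1 mod 4, sign kept]
  = -(76/97)    [561 ≡ 76 mod 97]
  = -(19/97)    [97 ≡ 1 mod 8 ⇒ (2/97)^2 = +1]
  = -(97/19)    [QR: 97 ≡ 1 mod 4, sign kept]
  = -(2/19)    [97 ≡ 2 mod 19]
  = (1/19)    [19 ≡ 3 mod 8 ⇒ (2/19) = -1]
  = 1    [(1/19) = 1]
(-11047/8803) = 1, and 8803 is prime, so -11047 is a quadratic residue mod 8803.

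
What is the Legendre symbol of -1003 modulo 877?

-1

(-1003|877)
  = (1003|877)    [877 ≡ 1 mod 4 ⇒ (-1|877) = +1]
  = (126|877)    [1003 ≡ 126 mod 877]
  = -(63|877)    [877 ≡ 5 mod 8 ⇒ (2|877) = -1]
  = -(877|63)    [QR: 877 ≡ 1 mod 4, sign kept]
  = -(58|63)    [877 ≡ 58 mod 63]
  = -(29|63)    [63 ≡ 7 mod 8 ⇒ (2|63) = +1]
  = -(63|29)    [QR: 29 ≡ 1 mod 4, sign kept]
  = -(5|29)    [63 ≡ 5 mod 29]
  = -(29|5)    [QR: 5 ≡ 1 mod 4, sign kept]
  = -(4|5)    [29 ≡ 4 mod 5]
  = -(1|5)    [5 ≡ 5 mod 8 ⇒ (2|5)^2 = +1]
  = -1    [(1|5) = 1]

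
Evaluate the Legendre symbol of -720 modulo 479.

-1

Pull out -1: (-720/479) = (-1/479)·(720/479). Since 479 ≡ 3 (mod 4), (-1/479) = -1. Now have -(720/479).
Reduce the numerator: 720 ≡ 241 (mod 479), so (720/479) = (241/479).
241 ≡ 1 (mod 4), so quadratic reciprocity gives (241/479) = (479/241). Reduce: 479 ≡ 238 (mod 241). Now have -(238/241).
Factor out 2: 238 = 2·119. Since 241 ≡ 1 (mod 8), (2/241) = +1. Now have -(119/241).
241 ≡ 1 (mod 4), so quadratic reciprocity gives (119/241) = (241/119). Reduce: 241 ≡ 3 (mod 119). Now have -(3/119).
Both 3 ≡ 3 and 119 ≡ 3 (mod 4), so reciprocity gives (3/119) = -(119/3). Reduce: 119 ≡ 2 (mod 3). Now have (2/3).
Factor out 2: 2 = 2. Since 3 ≡ 3 (mod 8), (2/3) = -1. Now have -(1/3).
(1/3) = 1. Collecting the sign factors: -1.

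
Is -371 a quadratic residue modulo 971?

no

Pull out -1: (-371|971) = (-1|971)·(371|971). Since 971 ≡ 3 (mod 4), (-1|971) = -1. Now have -(371|971).
Both 371 ≡ 3 and 971 ≡ 3 (mod 4), so reciprocity gives (371|971) = -(971|371). Reduce: 971 ≡ 229 (mod 371). Now have (229|371).
229 ≡ 1 (mod 4), so quadratic reciprocity gives (229|371) = (371|229). Reduce: 371 ≡ 142 (mod 229). Now have (142|229).
Factor out 2: 142 = 2·71. Since 229 ≡ 5 (mod 8), (2|229) = -1. Now have -(71|229).
229 ≡ 1 (mod 4), so quadratic reciprocity gives (71|229) = (229|71). Reduce: 229 ≡ 16 (mod 71). Now have -(16|71).
Factor out 2: 16 = 2^4. Since 71 ≡ 7 (mod 8), (2|71) = +1, and (2|71)^4 = +1. Now have -(1|71).
(1|71) = 1. Collecting the sign factors: -1.
(-371|971) = -1, and 971 is prime, so -371 is not a quadratic residue mod 971.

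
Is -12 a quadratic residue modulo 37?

yes

(-12/37)
  = (25/37)    [-12 ≡ 25 mod 37]
  = (37/25)    [QR: 25 ≡ 1 mod 4, sign kept]
  = (12/25)    [37 ≡ 12 mod 25]
  = (3/25)    [25 ≡ 1 mod 8 ⇒ (2/25)^2 = +1]
  = (25/3)    [QR: 25 ≡ 1 mod 4, sign kept]
  = (1/3)    [25 ≡ 1 mod 3]
  = 1    [(1/3) = 1]
(-12/37) = 1, and 37 is prime, so -12 is a quadratic residue mod 37.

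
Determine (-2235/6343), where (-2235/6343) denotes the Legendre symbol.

Reduce the numerator: -2235 ≡ 4108 (mod 6343), so (-2235/6343) = (4108/6343).
Factor out 2: 4108 = 2^2·1027. Since 6343 ≡ 7 (mod 8), (2/6343) = +1, and (2/6343)^2 = +1. Now have (1027/6343).
Both 1027 ≡ 3 and 6343 ≡ 3 (mod 4), so reciprocity gives (1027/6343) = -(6343/1027). Reduce: 6343 ≡ 181 (mod 1027). Now have -(181/1027).
181 ≡ 1 (mod 4), so quadratic reciprocity gives (181/1027) = (1027/181). Reduce: 1027 ≡ 122 (mod 181). Now have -(122/181).
Factor out 2: 122 = 2·61. Since 181 ≡ 5 (mod 8), (2/181) = -1. Now have (61/181).
61 ≡ 1 (mod 4), so quadratic reciprocity gives (61/181) = (181/61). Reduce: 181 ≡ 59 (mod 61). Now have (59/61).
61 ≡ 1 (mod 4), so quadratic reciprocity gives (59/61) = (61/59). Reduce: 61 ≡ 2 (mod 59). Now have (2/59).
Factor out 2: 2 = 2. Since 59 ≡ 3 (mod 8), (2/59) = -1. Now have -(1/59).
(1/59) = 1. Collecting the sign factors: -1.

-1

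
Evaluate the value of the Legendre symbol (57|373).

57 ≡ 1 (mod 4), so quadratic reciprocity gives (57|373) = (373|57). Reduce: 373 ≡ 31 (mod 57). Now have (31|57).
57 ≡ 1 (mod 4), so quadratic reciprocity gives (31|57) = (57|31). Reduce: 57 ≡ 26 (mod 31). Now have (26|31).
Factor out 2: 26 = 2·13. Since 31 ≡ 7 (mod 8), (2|31) = +1. Now have (13|31).
13 ≡ 1 (mod 4), so quadratic reciprocity gives (13|31) = (31|13). Reduce: 31 ≡ 5 (mod 13). Now have (5|13).
5 ≡ 1 (mod 4), so quadratic reciprocity gives (5|13) = (13|5). Reduce: 13 ≡ 3 (mod 5). Now have (3|5).
5 ≡ 1 (mod 4), so quadratic reciprocity gives (3|5) = (5|3). Reduce: 5 ≡ 2 (mod 3). Now have (2|3).
Factor out 2: 2 = 2. Since 3 ≡ 3 (mod 8), (2|3) = -1. Now have -(1|3).
(1|3) = 1. Collecting the sign factors: -1.

-1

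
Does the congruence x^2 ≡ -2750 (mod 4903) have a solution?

yes

(-2750/4903)
  = (2153/4903)    [-2750 ≡ 2153 mod 4903]
  = (4903/2153)    [QR: 2153 ≡ 1 mod 4, sign kept]
  = (597/2153)    [4903 ≡ 597 mod 2153]
  = (2153/597)    [QR: 597 ≡ 1 mod 4, sign kept]
  = (362/597)    [2153 ≡ 362 mod 597]
  = -(181/597)    [597 ≡ 5 mod 8 ⇒ (2/597) = -1]
  = -(597/181)    [QR: 181 ≡ 1 mod 4, sign kept]
  = -(54/181)    [597 ≡ 54 mod 181]
  = (27/181)    [181 ≡ 5 mod 8 ⇒ (2/181) = -1]
  = (181/27)    [QR: 181 ≡ 1 mod 4, sign kept]
  = (19/27)    [181 ≡ 19 mod 27]
  = -(27/19)    [QR: both ≡ 3 mod 4, sign flips]
  = -(8/19)    [27 ≡ 8 mod 19]
  = (1/19)    [19 ≡ 3 mod 8 ⇒ (2/19)^3 = -1]
  = 1    [(1/19) = 1]
(-2750/4903) = 1, and 4903 is prime, so -2750 is a quadratic residue mod 4903.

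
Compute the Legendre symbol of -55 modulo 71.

1

Pull out -1: (-55/71) = (-1/71)·(55/71). Since 71 ≡ 3 (mod 4), (-1/71) = -1. Now have -(55/71).
Both 55 ≡ 3 and 71 ≡ 3 (mod 4), so reciprocity gives (55/71) = -(71/55). Reduce: 71 ≡ 16 (mod 55). Now have (16/55).
Factor out 2: 16 = 2^4. Since 55 ≡ 7 (mod 8), (2/55) = +1, and (2/55)^4 = +1. Now have (1/55).
(1/55) = 1. Collecting the sign factors: 1.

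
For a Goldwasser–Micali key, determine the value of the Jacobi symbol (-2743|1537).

Reduce the numerator: -2743 ≡ 331 (mod 1537), so (-2743|1537) = (331|1537).
1537 ≡ 1 (mod 4), so quadratic reciprocity gives (331|1537) = (1537|331). Reduce: 1537 ≡ 213 (mod 331). Now have (213|331).
213 ≡ 1 (mod 4), so quadratic reciprocity gives (213|331) = (331|213). Reduce: 331 ≡ 118 (mod 213). Now have (118|213).
Factor out 2: 118 = 2·59. Since 213 ≡ 5 (mod 8), (2|213) = -1. Now have -(59|213).
213 ≡ 1 (mod 4), so quadratic reciprocity gives (59|213) = (213|59). Reduce: 213 ≡ 36 (mod 59). Now have -(36|59).
Factor out 2: 36 = 2^2·9. Since 59 ≡ 3 (mod 8), (2|59) = -1, and (2|59)^2 = +1. Now have -(9|59).
9 ≡ 1 (mod 4), so quadratic reciprocity gives (9|59) = (59|9). Reduce: 59 ≡ 5 (mod 9). Now have -(5|9).
5 ≡ 1 (mod 4), so quadratic reciprocity gives (5|9) = (9|5). Reduce: 9 ≡ 4 (mod 5). Now have -(4|5).
Factor out 2: 4 = 2^2. Since 5 ≡ 5 (mod 8), (2|5) = -1, and (2|5)^2 = +1. Now have -(1|5).
(1|5) = 1. Collecting the sign factors: -1.

-1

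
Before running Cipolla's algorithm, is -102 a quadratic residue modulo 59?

(-102/59)
  = -(102/59)    [59 ≡ 3 mod 4 ⇒ (-1/59) = -1]
  = -(43/59)    [102 ≡ 43 mod 59]
  = (59/43)    [QR: both ≡ 3 mod 4, sign flips]
  = (16/43)    [59 ≡ 16 mod 43]
  = (1/43)    [43 ≡ 3 mod 8 ⇒ (2/43)^4 = +1]
  = 1    [(1/43) = 1]
The Legendre symbol is 1, so x^2 ≡ -102 (mod 59) has solution.

yes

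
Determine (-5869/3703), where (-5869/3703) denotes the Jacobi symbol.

Pull out -1: (-5869/3703) = (-1/3703)·(5869/3703). Since 3703 ≡ 3 (mod 4), (-1/3703) = -1. Now have -(5869/3703).
Reduce the numerator: 5869 ≡ 2166 (mod 3703), so (5869/3703) = (2166/3703).
Factor out 2: 2166 = 2·1083. Since 3703 ≡ 7 (mod 8), (2/3703) = +1. Now have -(1083/3703).
Both 1083 ≡ 3 and 3703 ≡ 3 (mod 4), so reciprocity gives (1083/3703) = -(3703/1083). Reduce: 3703 ≡ 454 (mod 1083). Now have (454/1083).
Factor out 2: 454 = 2·227. Since 1083 ≡ 3 (mod 8), (2/1083) = -1. Now have -(227/1083).
Both 227 ≡ 3 and 1083 ≡ 3 (mod 4), so reciprocity gives (227/1083) = -(1083/227). Reduce: 1083 ≡ 175 (mod 227). Now have (175/227).
Both 175 ≡ 3 and 227 ≡ 3 (mod 4), so reciprocity gives (175/227) = -(227/175). Reduce: 227 ≡ 52 (mod 175). Now have -(52/175).
Factor out 2: 52 = 2^2·13. Since 175 ≡ 7 (mod 8), (2/175) = +1, and (2/175)^2 = +1. Now have -(13/175).
13 ≡ 1 (mod 4), so quadratic reciprocity gives (13/175) = (175/13). Reduce: 175 ≡ 6 (mod 13). Now have -(6/13).
Factor out 2: 6 = 2·3. Since 13 ≡ 5 (mod 8), (2/13) = -1. Now have (3/13).
13 ≡ 1 (mod 4), so quadratic reciprocity gives (3/13) = (13/3). Reduce: 13 ≡ 1 (mod 3). Now have (1/3).
(1/3) = 1. Collecting the sign factors: 1.

1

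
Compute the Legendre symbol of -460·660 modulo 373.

1

By multiplicativity, (-460·660/373) = (-460/373)·(660/373).
First factor (-460/373):
(-460/373)
  = (460/373)    [373 ≡ 1 mod 4 ⇒ (-1/373) = +1]
  = (87/373)    [460 ≡ 87 mod 373]
  = (373/87)    [QR: 373 ≡ 1 mod 4, sign kept]
  = (25/87)    [373 ≡ 25 mod 87]
  = (87/25)    [QR: 25 ≡ 1 mod 4, sign kept]
  = (12/25)    [87 ≡ 12 mod 25]
  = (3/25)    [25 ≡ 1 mod 8 ⇒ (2/25)^2 = +1]
  = (25/3)    [QR: 25 ≡ 1 mod 4, sign kept]
  = (1/3)    [25 ≡ 1 mod 3]
  = 1    [(1/3) = 1]
Second factor (660/373):
(660/373)
  = (287/373)    [660 ≡ 287 mod 373]
  = (373/287)    [QR: 373 ≡ 1 mod 4, sign kept]
  = (86/287)    [373 ≡ 86 mod 287]
  = (43/287)    [287 ≡ 7 mod 8 ⇒ (2/287) = +1]
  = -(287/43)    [QR: both ≡ 3 mod 4, sign flips]
  = -(29/43)    [287 ≡ 29 mod 43]
  = -(43/29)    [QR: 29 ≡ 1 mod 4, sign kept]
  = -(14/29)    [43 ≡ 14 mod 29]
  = (7/29)    [29 ≡ 5 mod 8 ⇒ (2/29) = -1]
  = (29/7)    [QR: 29 ≡ 1 mod 4, sign kept]
  = (1/7)    [29 ≡ 1 mod 7]
  = 1    [(1/7) = 1]
Product: (1)·(1) = 1.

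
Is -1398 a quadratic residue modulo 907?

(-1398|907)
  = (416|907)    [-1398 ≡ 416 mod 907]
  = -(13|907)    [907 ≡ 3 mod 8 ⇒ (2|907)^5 = -1]
  = -(907|13)    [QR: 13 ≡ 1 mod 4, sign kept]
  = -(10|13)    [907 ≡ 10 mod 13]
  = (5|13)    [13 ≡ 5 mod 8 ⇒ (2|13) = -1]
  = (13|5)    [QR: 5 ≡ 1 mod 4, sign kept]
  = (3|5)    [13 ≡ 3 mod 5]
  = (5|3)    [QR: 5 ≡ 1 mod 4, sign kept]
  = (2|3)    [5 ≡ 2 mod 3]
  = -(1|3)    [3 ≡ 3 mod 8 ⇒ (2|3) = -1]
  = -1    [(1|3) = 1]
The Legendre symbol is -1, so x^2 ≡ -1398 (mod 907) has no solution.

no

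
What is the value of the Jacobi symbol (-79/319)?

-1

Reduce the numerator: -79 ≡ 240 (mod 319), so (-79/319) = (240/319).
Factor out 2: 240 = 2^4·15. Since 319 ≡ 7 (mod 8), (2/319) = +1, and (2/319)^4 = +1. Now have (15/319).
Both 15 ≡ 3 and 319 ≡ 3 (mod 4), so reciprocity gives (15/319) = -(319/15). Reduce: 319 ≡ 4 (mod 15). Now have -(4/15).
Factor out 2: 4 = 2^2. Since 15 ≡ 7 (mod 8), (2/15) = +1, and (2/15)^2 = +1. Now have -(1/15).
(1/15) = 1. Collecting the sign factors: -1.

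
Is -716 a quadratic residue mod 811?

(-716/811)
  = -(716/811)    [811 ≡ 3 mod 4 ⇒ (-1/811) = -1]
  = -(179/811)    [811 ≡ 3 mod 8 ⇒ (2/811)^2 = +1]
  = (811/179)    [QR: both ≡ 3 mod 4, sign flips]
  = (95/179)    [811 ≡ 95 mod 179]
  = -(179/95)    [QR: both ≡ 3 mod 4, sign flips]
  = -(84/95)    [179 ≡ 84 mod 95]
  = -(21/95)    [95 ≡ 7 mod 8 ⇒ (2/95)^2 = +1]
  = -(95/21)    [QR: 21 ≡ 1 mod 4, sign kept]
  = -(11/21)    [95 ≡ 11 mod 21]
  = -(21/11)    [QR: 21 ≡ 1 mod 4, sign kept]
  = -(10/11)    [21 ≡ 10 mod 11]
  = (5/11)    [11 ≡ 3 mod 8 ⇒ (2/11) = -1]
  = (11/5)    [QR: 5 ≡ 1 mod 4, sign kept]
  = (1/5)    [11 ≡ 1 mod 5]
  = 1    [(1/5) = 1]
The Legendre symbol is 1, so x^2 ≡ -716 (mod 811) has solution.

yes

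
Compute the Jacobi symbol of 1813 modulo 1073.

0

Reduce the numerator: 1813 ≡ 740 (mod 1073), so (1813|1073) = (740|1073).
Factor out 2: 740 = 2^2·185. Since 1073 ≡ 1 (mod 8), (2|1073) = +1, and (2|1073)^2 = +1. Now have (185|1073).
185 ≡ 1 (mod 4), so quadratic reciprocity gives (185|1073) = (1073|185). Reduce: 1073 ≡ 148 (mod 185). Now have (148|185).
Factor out 2: 148 = 2^2·37. Since 185 ≡ 1 (mod 8), (2|185) = +1, and (2|185)^2 = +1. Now have (37|185).
37 ≡ 1 (mod 4), so quadratic reciprocity gives (37|185) = (185|37). Reduce: 185 ≡ 0 (mod 37). Now have (0|37).
The numerator is now 0 with denominator 37 > 1: the symbol is 0.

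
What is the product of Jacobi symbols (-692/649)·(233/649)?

1

By multiplicativity, (-692·233/649) = (-692/649)·(233/649).
First factor (-692/649):
Reduce the numerator: -692 ≡ 606 (mod 649), so (-692/649) = (606/649).
Factor out 2: 606 = 2·303. Since 649 ≡ 1 (mod 8), (2/649) = +1. Now have (303/649).
649 ≡ 1 (mod 4), so quadratic reciprocity gives (303/649) = (649/303). Reduce: 649 ≡ 43 (mod 303). Now have (43/303).
Both 43 ≡ 3 and 303 ≡ 3 (mod 4), so reciprocity gives (43/303) = -(303/43). Reduce: 303 ≡ 2 (mod 43). Now have -(2/43).
Factor out 2: 2 = 2. Since 43 ≡ 3 (mod 8), (2/43) = -1. Now have (1/43).
(1/43) = 1. Collecting the sign factors: 1.
Second factor (233/649):
233 ≡ 1 (mod 4), so quadratic reciprocity gives (233/649) = (649/233). Reduce: 649 ≡ 183 (mod 233). Now have (183/233).
233 ≡ 1 (mod 4), so quadratic reciprocity gives (183/233) = (233/183). Reduce: 233 ≡ 50 (mod 183). Now have (50/183).
Factor out 2: 50 = 2·25. Since 183 ≡ 7 (mod 8), (2/183) = +1. Now have (25/183).
25 ≡ 1 (mod 4), so quadratic reciprocity gives (25/183) = (183/25). Reduce: 183 ≡ 8 (mod 25). Now have (8/25).
Factor out 2: 8 = 2^3. Since 25 ≡ 1 (mod 8), (2/25) = +1, and (2/25)^3 = +1. Now have (1/25).
(1/25) = 1. Collecting the sign factors: 1.
Product: (1)·(1) = 1.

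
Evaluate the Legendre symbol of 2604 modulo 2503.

1

(2604 / 2503)
  = (101 / 2503)    [2604 ≡ 101 mod 2503]
  = (2503 / 101)    [QR: 101 ≡ 1 mod 4, sign kept]
  = (79 / 101)    [2503 ≡ 79 mod 101]
  = (101 / 79)    [QR: 101 ≡ 1 mod 4, sign kept]
  = (22 / 79)    [101 ≡ 22 mod 79]
  = (11 / 79)    [79 ≡ 7 mod 8 ⇒ (2 / 79) = +1]
  = -(79 / 11)    [QR: both ≡ 3 mod 4, sign flips]
  = -(2 / 11)    [79 ≡ 2 mod 11]
  = (1 / 11)    [11 ≡ 3 mod 8 ⇒ (2 / 11) = -1]
  = 1    [(1 / 11) = 1]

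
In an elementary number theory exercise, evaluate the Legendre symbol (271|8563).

(271|8563)
  = -(8563|271)    [QR: both ≡ 3 mod 4, sign flips]
  = -(162|271)    [8563 ≡ 162 mod 271]
  = -(81|271)    [271 ≡ 7 mod 8 ⇒ (2|271) = +1]
  = -(271|81)    [QR: 81 ≡ 1 mod 4, sign kept]
  = -(28|81)    [271 ≡ 28 mod 81]
  = -(7|81)    [81 ≡ 1 mod 8 ⇒ (2|81)^2 = +1]
  = -(81|7)    [QR: 81 ≡ 1 mod 4, sign kept]
  = -(4|7)    [81 ≡ 4 mod 7]
  = -(1|7)    [7 ≡ 7 mod 8 ⇒ (2|7)^2 = +1]
  = -1    [(1|7) = 1]

-1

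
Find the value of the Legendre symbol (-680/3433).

-1

(-680/3433)
  = (2753/3433)    [-680 ≡ 2753 mod 3433]
  = (3433/2753)    [QR: 2753 ≡ 1 mod 4, sign kept]
  = (680/2753)    [3433 ≡ 680 mod 2753]
  = (85/2753)    [2753 ≡ 1 mod 8 ⇒ (2/2753)^3 = +1]
  = (2753/85)    [QR: 85 ≡ 1 mod 4, sign kept]
  = (33/85)    [2753 ≡ 33 mod 85]
  = (85/33)    [QR: 33 ≡ 1 mod 4, sign kept]
  = (19/33)    [85 ≡ 19 mod 33]
  = (33/19)    [QR: 33 ≡ 1 mod 4, sign kept]
  = (14/19)    [33 ≡ 14 mod 19]
  = -(7/19)    [19 ≡ 3 mod 8 ⇒ (2/19) = -1]
  = (19/7)    [QR: both ≡ 3 mod 4, sign flips]
  = (5/7)    [19 ≡ 5 mod 7]
  = (7/5)    [QR: 5 ≡ 1 mod 4, sign kept]
  = (2/5)    [7 ≡ 2 mod 5]
  = -(1/5)    [5 ≡ 5 mod 8 ⇒ (2/5) = -1]
  = -1    [(1/5) = 1]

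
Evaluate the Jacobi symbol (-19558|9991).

-1

(-19558|9991)
  = -(19558|9991)    [9991 ≡ 3 mod 4 ⇒ (-1|9991) = -1]
  = -(9567|9991)    [19558 ≡ 9567 mod 9991]
  = (9991|9567)    [QR: both ≡ 3 mod 4, sign flips]
  = (424|9567)    [9991 ≡ 424 mod 9567]
  = (53|9567)    [9567 ≡ 7 mod 8 ⇒ (2|9567)^3 = +1]
  = (9567|53)    [QR: 53 ≡ 1 mod 4, sign kept]
  = (27|53)    [9567 ≡ 27 mod 53]
  = (53|27)    [QR: 53 ≡ 1 mod 4, sign kept]
  = (26|27)    [53 ≡ 26 mod 27]
  = -(13|27)    [27 ≡ 3 mod 8 ⇒ (2|27) = -1]
  = -(27|13)    [QR: 13 ≡ 1 mod 4, sign kept]
  = -(1|13)    [27 ≡ 1 mod 13]
  = -1    [(1|13) = 1]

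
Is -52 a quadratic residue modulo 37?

no

(-52/37)
  = (22/37)    [-52 ≡ 22 mod 37]
  = -(11/37)    [37 ≡ 5 mod 8 ⇒ (2/37) = -1]
  = -(37/11)    [QR: 37 ≡ 1 mod 4, sign kept]
  = -(4/11)    [37 ≡ 4 mod 11]
  = -(1/11)    [11 ≡ 3 mod 8 ⇒ (2/11)^2 = +1]
  = -1    [(1/11) = 1]
The Legendre symbol is -1, so x^2 ≡ -52 (mod 37) has no solution.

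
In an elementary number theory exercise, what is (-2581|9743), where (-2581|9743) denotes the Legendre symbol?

-1

(-2581|9743)
  = (7162|9743)    [-2581 ≡ 7162 mod 9743]
  = (3581|9743)    [9743 ≡ 7 mod 8 ⇒ (2|9743) = +1]
  = (9743|3581)    [QR: 3581 ≡ 1 mod 4, sign kept]
  = (2581|3581)    [9743 ≡ 2581 mod 3581]
  = (3581|2581)    [QR: 2581 ≡ 1 mod 4, sign kept]
  = (1000|2581)    [3581 ≡ 1000 mod 2581]
  = -(125|2581)    [2581 ≡ 5 mod 8 ⇒ (2|2581)^3 = -1]
  = -(2581|125)    [QR: 125 ≡ 1 mod 4, sign kept]
  = -(81|125)    [2581 ≡ 81 mod 125]
  = -(125|81)    [QR: 81 ≡ 1 mod 4, sign kept]
  = -(44|81)    [125 ≡ 44 mod 81]
  = -(11|81)    [81 ≡ 1 mod 8 ⇒ (2|81)^2 = +1]
  = -(81|11)    [QR: 81 ≡ 1 mod 4, sign kept]
  = -(4|11)    [81 ≡ 4 mod 11]
  = -(1|11)    [11 ≡ 3 mod 8 ⇒ (2|11)^2 = +1]
  = -1    [(1|11) = 1]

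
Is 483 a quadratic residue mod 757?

no

757 ≡ 1 (mod 4), so quadratic reciprocity gives (483/757) = (757/483). Reduce: 757 ≡ 274 (mod 483). Now have (274/483).
Factor out 2: 274 = 2·137. Since 483 ≡ 3 (mod 8), (2/483) = -1. Now have -(137/483).
137 ≡ 1 (mod 4), so quadratic reciprocity gives (137/483) = (483/137). Reduce: 483 ≡ 72 (mod 137). Now have -(72/137).
Factor out 2: 72 = 2^3·9. Since 137 ≡ 1 (mod 8), (2/137) = +1, and (2/137)^3 = +1. Now have -(9/137).
9 ≡ 1 (mod 4), so quadratic reciprocity gives (9/137) = (137/9). Reduce: 137 ≡ 2 (mod 9). Now have -(2/9).
Factor out 2: 2 = 2. Since 9 ≡ 1 (mod 8), (2/9) = +1. Now have -(1/9).
(1/9) = 1. Collecting the sign factors: -1.
The Legendre symbol is -1, so x^2 ≡ 483 (mod 757) has no solution.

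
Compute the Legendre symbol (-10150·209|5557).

1

By multiplicativity, (-10150·209|5557) = (-10150|5557)·(209|5557).
First factor (-10150|5557):
(-10150|5557)
  = (964|5557)    [-10150 ≡ 964 mod 5557]
  = (241|5557)    [5557 ≡ 5 mod 8 ⇒ (2|5557)^2 = +1]
  = (5557|241)    [QR: 241 ≡ 1 mod 4, sign kept]
  = (14|241)    [5557 ≡ 14 mod 241]
  = (7|241)    [241 ≡ 1 mod 8 ⇒ (2|241) = +1]
  = (241|7)    [QR: 241 ≡ 1 mod 4, sign kept]
  = (3|7)    [241 ≡ 3 mod 7]
  = -(7|3)    [QR: both ≡ 3 mod 4, sign flips]
  = -(1|3)    [7 ≡ 1 mod 3]
  = -1    [(1|3) = 1]
Second factor (209|5557):
(209|5557)
  = (5557|209)    [QR: 209 ≡ 1 mod 4, sign kept]
  = (123|209)    [5557 ≡ 123 mod 209]
  = (209|123)    [QR: 209 ≡ 1 mod 4, sign kept]
  = (86|123)    [209 ≡ 86 mod 123]
  = -(43|123)    [123 ≡ 3 mod 8 ⇒ (2|123) = -1]
  = (123|43)    [QR: both ≡ 3 mod 4, sign flips]
  = (37|43)    [123 ≡ 37 mod 43]
  = (43|37)    [QR: 37 ≡ 1 mod 4, sign kept]
  = (6|37)    [43 ≡ 6 mod 37]
  = -(3|37)    [37 ≡ 5 mod 8 ⇒ (2|37) = -1]
  = -(37|3)    [QR: 37 ≡ 1 mod 4, sign kept]
  = -(1|3)    [37 ≡ 1 mod 3]
  = -1    [(1|3) = 1]
Product: (-1)·(-1) = 1.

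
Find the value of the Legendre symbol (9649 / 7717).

-1

Reduce the numerator: 9649 ≡ 1932 (mod 7717), so (9649 / 7717) = (1932 / 7717).
Factor out 2: 1932 = 2^2·483. Since 7717 ≡ 5 (mod 8), (2 / 7717) = -1, and (2 / 7717)^2 = +1. Now have (483 / 7717).
7717 ≡ 1 (mod 4), so quadratic reciprocity gives (483 / 7717) = (7717 / 483). Reduce: 7717 ≡ 472 (mod 483). Now have (472 / 483).
Factor out 2: 472 = 2^3·59. Since 483 ≡ 3 (mod 8), (2 / 483) = -1, and (2 / 483)^3 = -1. Now have -(59 / 483).
Both 59 ≡ 3 and 483 ≡ 3 (mod 4), so reciprocity gives (59 / 483) = -(483 / 59). Reduce: 483 ≡ 11 (mod 59). Now have (11 / 59).
Both 11 ≡ 3 and 59 ≡ 3 (mod 4), so reciprocity gives (11 / 59) = -(59 / 11). Reduce: 59 ≡ 4 (mod 11). Now have -(4 / 11).
Factor out 2: 4 = 2^2. Since 11 ≡ 3 (mod 8), (2 / 11) = -1, and (2 / 11)^2 = +1. Now have -(1 / 11).
(1 / 11) = 1. Collecting the sign factors: -1.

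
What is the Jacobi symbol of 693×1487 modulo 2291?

-1

By multiplicativity, (693·1487|2291) = (693|2291)·(1487|2291).
First factor (693|2291):
693 ≡ 1 (mod 4), so quadratic reciprocity gives (693|2291) = (2291|693). Reduce: 2291 ≡ 212 (mod 693). Now have (212|693).
Factor out 2: 212 = 2^2·53. Since 693 ≡ 5 (mod 8), (2|693) = -1, and (2|693)^2 = +1. Now have (53|693).
53 ≡ 1 (mod 4), so quadratic reciprocity gives (53|693) = (693|53). Reduce: 693 ≡ 4 (mod 53). Now have (4|53).
Factor out 2: 4 = 2^2. Since 53 ≡ 5 (mod 8), (2|53) = -1, and (2|53)^2 = +1. Now have (1|53).
(1|53) = 1. Collecting the sign factors: 1.
Second factor (1487|2291):
Both 1487 ≡ 3 and 2291 ≡ 3 (mod 4), so reciprocity gives (1487|2291) = -(2291|1487). Reduce: 2291 ≡ 804 (mod 1487). Now have -(804|1487).
Factor out 2: 804 = 2^2·201. Since 1487 ≡ 7 (mod 8), (2|1487) = +1, and (2|1487)^2 = +1. Now have -(201|1487).
201 ≡ 1 (mod 4), so quadratic reciprocity gives (201|1487) = (1487|201). Reduce: 1487 ≡ 80 (mod 201). Now have -(80|201).
Factor out 2: 80 = 2^4·5. Since 201 ≡ 1 (mod 8), (2|201) = +1, and (2|201)^4 = +1. Now have -(5|201).
5 ≡ 1 (mod 4), so quadratic reciprocity gives (5|201) = (201|5). Reduce: 201 ≡ 1 (mod 5). Now have -(1|5).
(1|5) = 1. Collecting the sign factors: -1.
Product: (1)·(-1) = -1.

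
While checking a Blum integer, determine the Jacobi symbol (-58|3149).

1

(-58|3149)
  = (58|3149)    [3149 ≡ 1 mod 4 ⇒ (-1|3149) = +1]
  = -(29|3149)    [3149 ≡ 5 mod 8 ⇒ (2|3149) = -1]
  = -(3149|29)    [QR: 29 ≡ 1 mod 4, sign kept]
  = -(17|29)    [3149 ≡ 17 mod 29]
  = -(29|17)    [QR: 17 ≡ 1 mod 4, sign kept]
  = -(12|17)    [29 ≡ 12 mod 17]
  = -(3|17)    [17 ≡ 1 mod 8 ⇒ (2|17)^2 = +1]
  = -(17|3)    [QR: 17 ≡ 1 mod 4, sign kept]
  = -(2|3)    [17 ≡ 2 mod 3]
  = (1|3)    [3 ≡ 3 mod 8 ⇒ (2|3) = -1]
  = 1    [(1|3) = 1]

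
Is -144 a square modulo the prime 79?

Reduce the numerator: -144 ≡ 14 (mod 79), so (-144/79) = (14/79).
Factor out 2: 14 = 2·7. Since 79 ≡ 7 (mod 8), (2/79) = +1. Now have (7/79).
Both 7 ≡ 3 and 79 ≡ 3 (mod 4), so reciprocity gives (7/79) = -(79/7). Reduce: 79 ≡ 2 (mod 7). Now have -(2/7).
Factor out 2: 2 = 2. Since 7 ≡ 7 (mod 8), (2/7) = +1. Now have -(1/7).
(1/7) = 1. Collecting the sign factors: -1.
(-144/79) = -1, and 79 is prime, so -144 is not a quadratic residue mod 79.

no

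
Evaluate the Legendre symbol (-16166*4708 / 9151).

1

By multiplicativity, (-16166·4708 / 9151) = (-16166 / 9151)·(4708 / 9151).
First factor (-16166 / 9151):
Reduce the numerator: -16166 ≡ 2136 (mod 9151), so (-16166 / 9151) = (2136 / 9151).
Factor out 2: 2136 = 2^3·267. Since 9151 ≡ 7 (mod 8), (2 / 9151) = +1, and (2 / 9151)^3 = +1. Now have (267 / 9151).
Both 267 ≡ 3 and 9151 ≡ 3 (mod 4), so reciprocity gives (267 / 9151) = -(9151 / 267). Reduce: 9151 ≡ 73 (mod 267). Now have -(73 / 267).
73 ≡ 1 (mod 4), so quadratic reciprocity gives (73 / 267) = (267 / 73). Reduce: 267 ≡ 48 (mod 73). Now have -(48 / 73).
Factor out 2: 48 = 2^4·3. Since 73 ≡ 1 (mod 8), (2 / 73) = +1, and (2 / 73)^4 = +1. Now have -(3 / 73).
73 ≡ 1 (mod 4), so quadratic reciprocity gives (3 / 73) = (73 / 3). Reduce: 73 ≡ 1 (mod 3). Now have -(1 / 3).
(1 / 3) = 1. Collecting the sign factors: -1.
Second factor (4708 / 9151):
Factor out 2: 4708 = 2^2·1177. Since 9151 ≡ 7 (mod 8), (2 / 9151) = +1, and (2 / 9151)^2 = +1. Now have (1177 / 9151).
1177 ≡ 1 (mod 4), so quadratic reciprocity gives (1177 / 9151) = (9151 / 1177). Reduce: 9151 ≡ 912 (mod 1177). Now have (912 / 1177).
Factor out 2: 912 = 2^4·57. Since 1177 ≡ 1 (mod 8), (2 / 1177) = +1, and (2 / 1177)^4 = +1. Now have (57 / 1177).
57 ≡ 1 (mod 4), so quadratic reciprocity gives (57 / 1177) = (1177 / 57). Reduce: 1177 ≡ 37 (mod 57). Now have (37 / 57).
37 ≡ 1 (mod 4), so quadratic reciprocity gives (37 / 57) = (57 / 37). Reduce: 57 ≡ 20 (mod 37). Now have (20 / 37).
Factor out 2: 20 = 2^2·5. Since 37 ≡ 5 (mod 8), (2 / 37) = -1, and (2 / 37)^2 = +1. Now have (5 / 37).
5 ≡ 1 (mod 4), so quadratic reciprocity gives (5 / 37) = (37 / 5). Reduce: 37 ≡ 2 (mod 5). Now have (2 / 5).
Factor out 2: 2 = 2. Since 5 ≡ 5 (mod 8), (2 / 5) = -1. Now have -(1 / 5).
(1 / 5) = 1. Collecting the sign factors: -1.
Product: (-1)·(-1) = 1.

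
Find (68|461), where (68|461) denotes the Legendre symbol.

Factor out 2: 68 = 2^2·17. Since 461 ≡ 5 (mod 8), (2|461) = -1, and (2|461)^2 = +1. Now have (17|461).
17 ≡ 1 (mod 4), so quadratic reciprocity gives (17|461) = (461|17). Reduce: 461 ≡ 2 (mod 17). Now have (2|17).
Factor out 2: 2 = 2. Since 17 ≡ 1 (mod 8), (2|17) = +1. Now have (1|17).
(1|17) = 1. Collecting the sign factors: 1.

1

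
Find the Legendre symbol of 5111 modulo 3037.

1

(5111/3037)
  = (2074/3037)    [5111 ≡ 2074 mod 3037]
  = -(1037/3037)    [3037 ≡ 5 mod 8 ⇒ (2/3037) = -1]
  = -(3037/1037)    [QR: 1037 ≡ 1 mod 4, sign kept]
  = -(963/1037)    [3037 ≡ 963 mod 1037]
  = -(1037/963)    [QR: 1037 ≡ 1 mod 4, sign kept]
  = -(74/963)    [1037 ≡ 74 mod 963]
  = (37/963)    [963 ≡ 3 mod 8 ⇒ (2/963) = -1]
  = (963/37)    [QR: 37 ≡ 1 mod 4, sign kept]
  = (1/37)    [963 ≡ 1 mod 37]
  = 1    [(1/37) = 1]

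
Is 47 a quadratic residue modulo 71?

Both 47 ≡ 3 and 71 ≡ 3 (mod 4), so reciprocity gives (47/71) = -(71/47). Reduce: 71 ≡ 24 (mod 47). Now have -(24/47).
Factor out 2: 24 = 2^3·3. Since 47 ≡ 7 (mod 8), (2/47) = +1, and (2/47)^3 = +1. Now have -(3/47).
Both 3 ≡ 3 and 47 ≡ 3 (mod 4), so reciprocity gives (3/47) = -(47/3). Reduce: 47 ≡ 2 (mod 3). Now have (2/3).
Factor out 2: 2 = 2. Since 3 ≡ 3 (mod 8), (2/3) = -1. Now have -(1/3).
(1/3) = 1. Collecting the sign factors: -1.
(47/71) = -1, and 71 is prime, so 47 is not a quadratic residue mod 71.

no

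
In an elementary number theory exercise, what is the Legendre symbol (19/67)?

Both 19 ≡ 3 and 67 ≡ 3 (mod 4), so reciprocity gives (19/67) = -(67/19). Reduce: 67 ≡ 10 (mod 19). Now have -(10/19).
Factor out 2: 10 = 2·5. Since 19 ≡ 3 (mod 8), (2/19) = -1. Now have (5/19).
5 ≡ 1 (mod 4), so quadratic reciprocity gives (5/19) = (19/5). Reduce: 19 ≡ 4 (mod 5). Now have (4/5).
Factor out 2: 4 = 2^2. Since 5 ≡ 5 (mod 8), (2/5) = -1, and (2/5)^2 = +1. Now have (1/5).
(1/5) = 1. Collecting the sign factors: 1.

1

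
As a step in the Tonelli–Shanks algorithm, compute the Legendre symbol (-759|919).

1

(-759|919)
  = (160|919)    [-759 ≡ 160 mod 919]
  = (5|919)    [919 ≡ 7 mod 8 ⇒ (2|919)^5 = +1]
  = (919|5)    [QR: 5 ≡ 1 mod 4, sign kept]
  = (4|5)    [919 ≡ 4 mod 5]
  = (1|5)    [5 ≡ 5 mod 8 ⇒ (2|5)^2 = +1]
  = 1    [(1|5) = 1]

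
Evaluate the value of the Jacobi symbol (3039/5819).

Both 3039 ≡ 3 and 5819 ≡ 3 (mod 4), so reciprocity gives (3039/5819) = -(5819/3039). Reduce: 5819 ≡ 2780 (mod 3039). Now have -(2780/3039).
Factor out 2: 2780 = 2^2·695. Since 3039 ≡ 7 (mod 8), (2/3039) = +1, and (2/3039)^2 = +1. Now have -(695/3039).
Both 695 ≡ 3 and 3039 ≡ 3 (mod 4), so reciprocity gives (695/3039) = -(3039/695). Reduce: 3039 ≡ 259 (mod 695). Now have (259/695).
Both 259 ≡ 3 and 695 ≡ 3 (mod 4), so reciprocity gives (259/695) = -(695/259). Reduce: 695 ≡ 177 (mod 259). Now have -(177/259).
177 ≡ 1 (mod 4), so quadratic reciprocity gives (177/259) = (259/177). Reduce: 259 ≡ 82 (mod 177). Now have -(82/177).
Factor out 2: 82 = 2·41. Since 177 ≡ 1 (mod 8), (2/177) = +1. Now have -(41/177).
41 ≡ 1 (mod 4), so quadratic reciprocity gives (41/177) = (177/41). Reduce: 177 ≡ 13 (mod 41). Now have -(13/41).
13 ≡ 1 (mod 4), so quadratic reciprocity gives (13/41) = (41/13). Reduce: 41 ≡ 2 (mod 13). Now have -(2/13).
Factor out 2: 2 = 2. Since 13 ≡ 5 (mod 8), (2/13) = -1. Now have (1/13).
(1/13) = 1. Collecting the sign factors: 1.

1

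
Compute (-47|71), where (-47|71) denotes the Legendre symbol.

(-47|71)
  = (24|71)    [-47 ≡ 24 mod 71]
  = (3|71)    [71 ≡ 7 mod 8 ⇒ (2|71)^3 = +1]
  = -(71|3)    [QR: both ≡ 3 mod 4, sign flips]
  = -(2|3)    [71 ≡ 2 mod 3]
  = (1|3)    [3 ≡ 3 mod 8 ⇒ (2|3) = -1]
  = 1    [(1|3) = 1]

1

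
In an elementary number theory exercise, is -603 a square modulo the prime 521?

Reduce the numerator: -603 ≡ 439 (mod 521), so (-603/521) = (439/521).
521 ≡ 1 (mod 4), so quadratic reciprocity gives (439/521) = (521/439). Reduce: 521 ≡ 82 (mod 439). Now have (82/439).
Factor out 2: 82 = 2·41. Since 439 ≡ 7 (mod 8), (2/439) = +1. Now have (41/439).
41 ≡ 1 (mod 4), so quadratic reciprocity gives (41/439) = (439/41). Reduce: 439 ≡ 29 (mod 41). Now have (29/41).
29 ≡ 1 (mod 4), so quadratic reciprocity gives (29/41) = (41/29). Reduce: 41 ≡ 12 (mod 29). Now have (12/29).
Factor out 2: 12 = 2^2·3. Since 29 ≡ 5 (mod 8), (2/29) = -1, and (2/29)^2 = +1. Now have (3/29).
29 ≡ 1 (mod 4), so quadratic reciprocity gives (3/29) = (29/3). Reduce: 29 ≡ 2 (mod 3). Now have (2/3).
Factor out 2: 2 = 2. Since 3 ≡ 3 (mod 8), (2/3) = -1. Now have -(1/3).
(1/3) = 1. Collecting the sign factors: -1.
(-603/521) = -1, and 521 is prime, so -603 is not a quadratic residue mod 521.

no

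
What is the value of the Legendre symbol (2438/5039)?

-1

Factor out 2: 2438 = 2·1219. Since 5039 ≡ 7 (mod 8), (2/5039) = +1. Now have (1219/5039).
Both 1219 ≡ 3 and 5039 ≡ 3 (mod 4), so reciprocity gives (1219/5039) = -(5039/1219). Reduce: 5039 ≡ 163 (mod 1219). Now have -(163/1219).
Both 163 ≡ 3 and 1219 ≡ 3 (mod 4), so reciprocity gives (163/1219) = -(1219/163). Reduce: 1219 ≡ 78 (mod 163). Now have (78/163).
Factor out 2: 78 = 2·39. Since 163 ≡ 3 (mod 8), (2/163) = -1. Now have -(39/163).
Both 39 ≡ 3 and 163 ≡ 3 (mod 4), so reciprocity gives (39/163) = -(163/39). Reduce: 163 ≡ 7 (mod 39). Now have (7/39).
Both 7 ≡ 3 and 39 ≡ 3 (mod 4), so reciprocity gives (7/39) = -(39/7). Reduce: 39 ≡ 4 (mod 7). Now have -(4/7).
Factor out 2: 4 = 2^2. Since 7 ≡ 7 (mod 8), (2/7) = +1, and (2/7)^2 = +1. Now have -(1/7).
(1/7) = 1. Collecting the sign factors: -1.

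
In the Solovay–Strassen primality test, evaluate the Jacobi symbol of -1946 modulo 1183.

0

Reduce the numerator: -1946 ≡ 420 (mod 1183), so (-1946/1183) = (420/1183).
Factor out 2: 420 = 2^2·105. Since 1183 ≡ 7 (mod 8), (2/1183) = +1, and (2/1183)^2 = +1. Now have (105/1183).
105 ≡ 1 (mod 4), so quadratic reciprocity gives (105/1183) = (1183/105). Reduce: 1183 ≡ 28 (mod 105). Now have (28/105).
Factor out 2: 28 = 2^2·7. Since 105 ≡ 1 (mod 8), (2/105) = +1, and (2/105)^2 = +1. Now have (7/105).
105 ≡ 1 (mod 4), so quadratic reciprocity gives (7/105) = (105/7). Reduce: 105 ≡ 0 (mod 7). Now have (0/7).
The numerator is now 0 with denominator 7 > 1: the symbol is 0.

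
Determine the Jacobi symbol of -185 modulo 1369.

Pull out -1: (-185|1369) = (-1|1369)·(185|1369). Since 1369 ≡ 1 (mod 4), (-1|1369) = +1. Now have (185|1369).
185 ≡ 1 (mod 4), so quadratic reciprocity gives (185|1369) = (1369|185). Reduce: 1369 ≡ 74 (mod 185). Now have (74|185).
Factor out 2: 74 = 2·37. Since 185 ≡ 1 (mod 8), (2|185) = +1. Now have (37|185).
37 ≡ 1 (mod 4), so quadratic reciprocity gives (37|185) = (185|37). Reduce: 185 ≡ 0 (mod 37). Now have (0|37).
The numerator is now 0 with denominator 37 > 1: the symbol is 0.

0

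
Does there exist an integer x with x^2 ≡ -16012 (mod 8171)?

(-16012|8171)
  = (330|8171)    [-16012 ≡ 330 mod 8171]
  = -(165|8171)    [8171 ≡ 3 mod 8 ⇒ (2|8171) = -1]
  = -(8171|165)    [QR: 165 ≡ 1 mod 4, sign kept]
  = -(86|165)    [8171 ≡ 86 mod 165]
  = (43|165)    [165 ≡ 5 mod 8 ⇒ (2|165) = -1]
  = (165|43)    [QR: 165 ≡ 1 mod 4, sign kept]
  = (36|43)    [165 ≡ 36 mod 43]
  = (9|43)    [43 ≡ 3 mod 8 ⇒ (2|43)^2 = +1]
  = (43|9)    [QR: 9 ≡ 1 mod 4, sign kept]
  = (7|9)    [43 ≡ 7 mod 9]
  = (9|7)    [QR: 9 ≡ 1 mod 4, sign kept]
  = (2|7)    [9 ≡ 2 mod 7]
  = (1|7)    [7 ≡ 7 mod 8 ⇒ (2|7) = +1]
  = 1    [(1|7) = 1]
(-16012|8171) = 1, and 8171 is prime, so -16012 is a quadratic residue mod 8171.

yes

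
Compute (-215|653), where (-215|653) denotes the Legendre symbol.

Reduce the numerator: -215 ≡ 438 (mod 653), so (-215|653) = (438|653).
Factor out 2: 438 = 2·219. Since 653 ≡ 5 (mod 8), (2|653) = -1. Now have -(219|653).
653 ≡ 1 (mod 4), so quadratic reciprocity gives (219|653) = (653|219). Reduce: 653 ≡ 215 (mod 219). Now have -(215|219).
Both 215 ≡ 3 and 219 ≡ 3 (mod 4), so reciprocity gives (215|219) = -(219|215). Reduce: 219 ≡ 4 (mod 215). Now have (4|215).
Factor out 2: 4 = 2^2. Since 215 ≡ 7 (mod 8), (2|215) = +1, and (2|215)^2 = +1. Now have (1|215).
(1|215) = 1. Collecting the sign factors: 1.

1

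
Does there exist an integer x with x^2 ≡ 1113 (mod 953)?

no

(1113|953)
  = (160|953)    [1113 ≡ 160 mod 953]
  = (5|953)    [953 ≡ 1 mod 8 ⇒ (2|953)^5 = +1]
  = (953|5)    [QR: 5 ≡ 1 mod 4, sign kept]
  = (3|5)    [953 ≡ 3 mod 5]
  = (5|3)    [QR: 5 ≡ 1 mod 4, sign kept]
  = (2|3)    [5 ≡ 2 mod 3]
  = -(1|3)    [3 ≡ 3 mod 8 ⇒ (2|3) = -1]
  = -1    [(1|3) = 1]
(1113|953) = -1, and 953 is prime, so 1113 is not a quadratic residue mod 953.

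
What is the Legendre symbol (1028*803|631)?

By multiplicativity, (1028·803|631) = (1028|631)·(803|631).
First factor (1028|631):
(1028|631)
  = (397|631)    [1028 ≡ 397 mod 631]
  = (631|397)    [QR: 397 ≡ 1 mod 4, sign kept]
  = (234|397)    [631 ≡ 234 mod 397]
  = -(117|397)    [397 ≡ 5 mod 8 ⇒ (2|397) = -1]
  = -(397|117)    [QR: 117 ≡ 1 mod 4, sign kept]
  = -(46|117)    [397 ≡ 46 mod 117]
  = (23|117)    [117 ≡ 5 mod 8 ⇒ (2|117) = -1]
  = (117|23)    [QR: 117 ≡ 1 mod 4, sign kept]
  = (2|23)    [117 ≡ 2 mod 23]
  = (1|23)    [23 ≡ 7 mod 8 ⇒ (2|23) = +1]
  = 1    [(1|23) = 1]
Second factor (803|631):
(803|631)
  = (172|631)    [803 ≡ 172 mod 631]
  = (43|631)    [631 ≡ 7 mod 8 ⇒ (2|631)^2 = +1]
  = -(631|43)    [QR: both ≡ 3 mod 4, sign flips]
  = -(29|43)    [631 ≡ 29 mod 43]
  = -(43|29)    [QR: 29 ≡ 1 mod 4, sign kept]
  = -(14|29)    [43 ≡ 14 mod 29]
  = (7|29)    [29 ≡ 5 mod 8 ⇒ (2|29) = -1]
  = (29|7)    [QR: 29 ≡ 1 mod 4, sign kept]
  = (1|7)    [29 ≡ 1 mod 7]
  = 1    [(1|7) = 1]
Product: (1)·(1) = 1.

1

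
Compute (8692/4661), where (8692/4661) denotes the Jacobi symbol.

(8692/4661)
  = (4031/4661)    [8692 ≡ 4031 mod 4661]
  = (4661/4031)    [QR: 4661 ≡ 1 mod 4, sign kept]
  = (630/4031)    [4661 ≡ 630 mod 4031]
  = (315/4031)    [4031 ≡ 7 mod 8 ⇒ (2/4031) = +1]
  = -(4031/315)    [QR: both ≡ 3 mod 4, sign flips]
  = -(251/315)    [4031 ≡ 251 mod 315]
  = (315/251)    [QR: both ≡ 3 mod 4, sign flips]
  = (64/251)    [315 ≡ 64 mod 251]
  = (1/251)    [251 ≡ 3 mod 8 ⇒ (2/251)^6 = +1]
  = 1    [(1/251) = 1]

1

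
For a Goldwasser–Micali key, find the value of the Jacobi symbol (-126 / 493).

1

Pull out -1: (-126 / 493) = (-1 / 493)·(126 / 493). Since 493 ≡ 1 (mod 4), (-1 / 493) = +1. Now have (126 / 493).
Factor out 2: 126 = 2·63. Since 493 ≡ 5 (mod 8), (2 / 493) = -1. Now have -(63 / 493).
493 ≡ 1 (mod 4), so quadratic reciprocity gives (63 / 493) = (493 / 63). Reduce: 493 ≡ 52 (mod 63). Now have -(52 / 63).
Factor out 2: 52 = 2^2·13. Since 63 ≡ 7 (mod 8), (2 / 63) = +1, and (2 / 63)^2 = +1. Now have -(13 / 63).
13 ≡ 1 (mod 4), so quadratic reciprocity gives (13 / 63) = (63 / 13). Reduce: 63 ≡ 11 (mod 13). Now have -(11 / 13).
13 ≡ 1 (mod 4), so quadratic reciprocity gives (11 / 13) = (13 / 11). Reduce: 13 ≡ 2 (mod 11). Now have -(2 / 11).
Factor out 2: 2 = 2. Since 11 ≡ 3 (mod 8), (2 / 11) = -1. Now have (1 / 11).
(1 / 11) = 1. Collecting the sign factors: 1.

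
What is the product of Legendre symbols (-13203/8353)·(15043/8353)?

By multiplicativity, (-13203·15043/8353) = (-13203/8353)·(15043/8353).
First factor (-13203/8353):
Reduce the numerator: -13203 ≡ 3503 (mod 8353), so (-13203/8353) = (3503/8353).
8353 ≡ 1 (mod 4), so quadratic reciprocity gives (3503/8353) = (8353/3503). Reduce: 8353 ≡ 1347 (mod 3503). Now have (1347/3503).
Both 1347 ≡ 3 and 3503 ≡ 3 (mod 4), so reciprocity gives (1347/3503) = -(3503/1347). Reduce: 3503 ≡ 809 (mod 1347). Now have -(809/1347).
809 ≡ 1 (mod 4), so quadratic reciprocity gives (809/1347) = (1347/809). Reduce: 1347 ≡ 538 (mod 809). Now have -(538/809).
Factor out 2: 538 = 2·269. Since 809 ≡ 1 (mod 8), (2/809) = +1. Now have -(269/809).
269 ≡ 1 (mod 4), so quadratic reciprocity gives (269/809) = (809/269). Reduce: 809 ≡ 2 (mod 269). Now have -(2/269).
Factor out 2: 2 = 2. Since 269 ≡ 5 (mod 8), (2/269) = -1. Now have (1/269).
(1/269) = 1. Collecting the sign factors: 1.
Second factor (15043/8353):
Reduce the numerator: 15043 ≡ 6690 (mod 8353), so (15043/8353) = (6690/8353).
Factor out 2: 6690 = 2·3345. Since 8353 ≡ 1 (mod 8), (2/8353) = +1. Now have (3345/8353).
3345 ≡ 1 (mod 4), so quadratic reciprocity gives (3345/8353) = (8353/3345). Reduce: 8353 ≡ 1663 (mod 3345). Now have (1663/3345).
3345 ≡ 1 (mod 4), so quadratic reciprocity gives (1663/3345) = (3345/1663). Reduce: 3345 ≡ 19 (mod 1663). Now have (19/1663).
Both 19 ≡ 3 and 1663 ≡ 3 (mod 4), so reciprocity gives (19/1663) = -(1663/19). Reduce: 1663 ≡ 10 (mod 19). Now have -(10/19).
Factor out 2: 10 = 2·5. Since 19 ≡ 3 (mod 8), (2/19) = -1. Now have (5/19).
5 ≡ 1 (mod 4), so quadratic reciprocity gives (5/19) = (19/5). Reduce: 19 ≡ 4 (mod 5). Now have (4/5).
Factor out 2: 4 = 2^2. Since 5 ≡ 5 (mod 8), (2/5) = -1, and (2/5)^2 = +1. Now have (1/5).
(1/5) = 1. Collecting the sign factors: 1.
Product: (1)·(1) = 1.

1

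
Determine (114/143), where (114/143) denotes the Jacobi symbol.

1

(114/143)
  = (57/143)    [143 ≡ 7 mod 8 ⇒ (2/143) = +1]
  = (143/57)    [QR: 57 ≡ 1 mod 4, sign kept]
  = (29/57)    [143 ≡ 29 mod 57]
  = (57/29)    [QR: 29 ≡ 1 mod 4, sign kept]
  = (28/29)    [57 ≡ 28 mod 29]
  = (7/29)    [29 ≡ 5 mod 8 ⇒ (2/29)^2 = +1]
  = (29/7)    [QR: 29 ≡ 1 mod 4, sign kept]
  = (1/7)    [29 ≡ 1 mod 7]
  = 1    [(1/7) = 1]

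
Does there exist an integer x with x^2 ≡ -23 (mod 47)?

yes

Reduce the numerator: -23 ≡ 24 (mod 47), so (-23|47) = (24|47).
Factor out 2: 24 = 2^3·3. Since 47 ≡ 7 (mod 8), (2|47) = +1, and (2|47)^3 = +1. Now have (3|47).
Both 3 ≡ 3 and 47 ≡ 3 (mod 4), so reciprocity gives (3|47) = -(47|3). Reduce: 47 ≡ 2 (mod 3). Now have -(2|3).
Factor out 2: 2 = 2. Since 3 ≡ 3 (mod 8), (2|3) = -1. Now have (1|3).
(1|3) = 1. Collecting the sign factors: 1.
(-23|47) = 1, and 47 is prime, so -23 is a quadratic residue mod 47.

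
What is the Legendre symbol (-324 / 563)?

(-324 / 563)
  = (239 / 563)    [-324 ≡ 239 mod 563]
  = -(563 / 239)    [QR: both ≡ 3 mod 4, sign flips]
  = -(85 / 239)    [563 ≡ 85 mod 239]
  = -(239 / 85)    [QR: 85 ≡ 1 mod 4, sign kept]
  = -(69 / 85)    [239 ≡ 69 mod 85]
  = -(85 / 69)    [QR: 69 ≡ 1 mod 4, sign kept]
  = -(16 / 69)    [85 ≡ 16 mod 69]
  = -(1 / 69)    [69 ≡ 5 mod 8 ⇒ (2 / 69)^4 = +1]
  = -1    [(1 / 69) = 1]

-1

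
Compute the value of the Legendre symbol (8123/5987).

Reduce the numerator: 8123 ≡ 2136 (mod 5987), so (8123/5987) = (2136/5987).
Factor out 2: 2136 = 2^3·267. Since 5987 ≡ 3 (mod 8), (2/5987) = -1, and (2/5987)^3 = -1. Now have -(267/5987).
Both 267 ≡ 3 and 5987 ≡ 3 (mod 4), so reciprocity gives (267/5987) = -(5987/267). Reduce: 5987 ≡ 113 (mod 267). Now have (113/267).
113 ≡ 1 (mod 4), so quadratic reciprocity gives (113/267) = (267/113). Reduce: 267 ≡ 41 (mod 113). Now have (41/113).
41 ≡ 1 (mod 4), so quadratic reciprocity gives (41/113) = (113/41). Reduce: 113 ≡ 31 (mod 41). Now have (31/41).
41 ≡ 1 (mod 4), so quadratic reciprocity gives (31/41) = (41/31). Reduce: 41 ≡ 10 (mod 31). Now have (10/31).
Factor out 2: 10 = 2·5. Since 31 ≡ 7 (mod 8), (2/31) = +1. Now have (5/31).
5 ≡ 1 (mod 4), so quadratic reciprocity gives (5/31) = (31/5). Reduce: 31 ≡ 1 (mod 5). Now have (1/5).
(1/5) = 1. Collecting the sign factors: 1.

1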